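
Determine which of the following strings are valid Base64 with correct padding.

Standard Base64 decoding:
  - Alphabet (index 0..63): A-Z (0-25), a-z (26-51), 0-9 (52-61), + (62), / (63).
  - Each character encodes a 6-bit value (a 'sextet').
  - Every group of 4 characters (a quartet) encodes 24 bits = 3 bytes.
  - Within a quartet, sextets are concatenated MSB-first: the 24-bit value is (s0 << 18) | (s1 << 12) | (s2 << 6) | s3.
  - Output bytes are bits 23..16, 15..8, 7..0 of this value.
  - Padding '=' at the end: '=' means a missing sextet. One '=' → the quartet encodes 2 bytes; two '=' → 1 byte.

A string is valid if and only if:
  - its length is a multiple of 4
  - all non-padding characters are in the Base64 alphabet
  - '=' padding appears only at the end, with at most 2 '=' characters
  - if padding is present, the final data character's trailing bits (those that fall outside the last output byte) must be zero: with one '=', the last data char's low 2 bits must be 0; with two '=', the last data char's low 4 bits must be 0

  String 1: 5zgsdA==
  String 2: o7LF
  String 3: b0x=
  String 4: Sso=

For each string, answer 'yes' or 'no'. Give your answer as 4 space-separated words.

String 1: '5zgsdA==' → valid
String 2: 'o7LF' → valid
String 3: 'b0x=' → invalid (bad trailing bits)
String 4: 'Sso=' → valid

Answer: yes yes no yes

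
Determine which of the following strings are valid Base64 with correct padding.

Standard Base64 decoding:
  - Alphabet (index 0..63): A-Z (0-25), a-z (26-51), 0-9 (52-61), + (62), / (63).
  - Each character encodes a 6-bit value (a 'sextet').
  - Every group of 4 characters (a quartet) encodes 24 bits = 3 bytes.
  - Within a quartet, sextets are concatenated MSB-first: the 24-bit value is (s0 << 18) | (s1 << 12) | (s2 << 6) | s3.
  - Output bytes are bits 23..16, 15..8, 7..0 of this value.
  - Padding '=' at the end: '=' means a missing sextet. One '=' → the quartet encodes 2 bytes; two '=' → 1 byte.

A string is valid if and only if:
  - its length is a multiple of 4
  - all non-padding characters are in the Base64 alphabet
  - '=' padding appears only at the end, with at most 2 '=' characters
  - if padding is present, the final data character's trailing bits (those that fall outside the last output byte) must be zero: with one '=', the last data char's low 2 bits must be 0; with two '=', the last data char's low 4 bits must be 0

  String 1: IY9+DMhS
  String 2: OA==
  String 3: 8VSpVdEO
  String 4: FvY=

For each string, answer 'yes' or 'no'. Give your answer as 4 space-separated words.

Answer: yes yes yes yes

Derivation:
String 1: 'IY9+DMhS' → valid
String 2: 'OA==' → valid
String 3: '8VSpVdEO' → valid
String 4: 'FvY=' → valid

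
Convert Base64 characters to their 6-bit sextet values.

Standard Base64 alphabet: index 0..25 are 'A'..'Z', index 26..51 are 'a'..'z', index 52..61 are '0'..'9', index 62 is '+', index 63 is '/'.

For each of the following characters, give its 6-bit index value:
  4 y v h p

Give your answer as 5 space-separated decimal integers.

Answer: 56 50 47 33 41

Derivation:
'4': 0..9 range, 52 + ord('4') − ord('0') = 56
'y': a..z range, 26 + ord('y') − ord('a') = 50
'v': a..z range, 26 + ord('v') − ord('a') = 47
'h': a..z range, 26 + ord('h') − ord('a') = 33
'p': a..z range, 26 + ord('p') − ord('a') = 41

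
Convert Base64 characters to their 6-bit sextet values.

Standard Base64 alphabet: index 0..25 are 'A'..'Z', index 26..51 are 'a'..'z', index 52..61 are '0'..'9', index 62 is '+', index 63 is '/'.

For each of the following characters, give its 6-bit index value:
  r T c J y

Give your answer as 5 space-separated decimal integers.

Answer: 43 19 28 9 50

Derivation:
'r': a..z range, 26 + ord('r') − ord('a') = 43
'T': A..Z range, ord('T') − ord('A') = 19
'c': a..z range, 26 + ord('c') − ord('a') = 28
'J': A..Z range, ord('J') − ord('A') = 9
'y': a..z range, 26 + ord('y') − ord('a') = 50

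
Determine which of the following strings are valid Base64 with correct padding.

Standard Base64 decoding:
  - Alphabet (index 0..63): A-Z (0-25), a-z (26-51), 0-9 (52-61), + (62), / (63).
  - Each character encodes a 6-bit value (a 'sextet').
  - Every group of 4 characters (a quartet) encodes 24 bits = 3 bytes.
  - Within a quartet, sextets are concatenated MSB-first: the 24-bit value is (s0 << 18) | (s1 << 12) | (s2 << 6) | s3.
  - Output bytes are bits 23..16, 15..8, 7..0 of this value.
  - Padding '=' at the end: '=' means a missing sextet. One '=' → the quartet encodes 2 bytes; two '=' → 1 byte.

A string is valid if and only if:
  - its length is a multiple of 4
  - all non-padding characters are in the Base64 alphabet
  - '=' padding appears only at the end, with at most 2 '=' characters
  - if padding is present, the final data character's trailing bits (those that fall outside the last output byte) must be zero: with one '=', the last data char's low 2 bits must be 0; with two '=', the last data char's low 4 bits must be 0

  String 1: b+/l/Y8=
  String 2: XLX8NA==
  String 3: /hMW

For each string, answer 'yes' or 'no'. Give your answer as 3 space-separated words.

Answer: yes yes yes

Derivation:
String 1: 'b+/l/Y8=' → valid
String 2: 'XLX8NA==' → valid
String 3: '/hMW' → valid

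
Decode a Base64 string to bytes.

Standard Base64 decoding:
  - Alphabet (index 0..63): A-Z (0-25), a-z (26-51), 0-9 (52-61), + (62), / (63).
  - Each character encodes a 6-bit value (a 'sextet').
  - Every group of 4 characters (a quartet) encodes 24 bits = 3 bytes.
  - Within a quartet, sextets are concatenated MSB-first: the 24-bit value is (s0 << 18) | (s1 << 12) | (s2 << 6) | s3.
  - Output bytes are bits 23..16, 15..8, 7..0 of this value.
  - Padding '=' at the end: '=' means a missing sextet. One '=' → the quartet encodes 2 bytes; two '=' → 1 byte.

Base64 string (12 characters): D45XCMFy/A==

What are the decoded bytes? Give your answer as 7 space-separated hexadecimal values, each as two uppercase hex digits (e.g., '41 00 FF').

After char 0 ('D'=3): chars_in_quartet=1 acc=0x3 bytes_emitted=0
After char 1 ('4'=56): chars_in_quartet=2 acc=0xF8 bytes_emitted=0
After char 2 ('5'=57): chars_in_quartet=3 acc=0x3E39 bytes_emitted=0
After char 3 ('X'=23): chars_in_quartet=4 acc=0xF8E57 -> emit 0F 8E 57, reset; bytes_emitted=3
After char 4 ('C'=2): chars_in_quartet=1 acc=0x2 bytes_emitted=3
After char 5 ('M'=12): chars_in_quartet=2 acc=0x8C bytes_emitted=3
After char 6 ('F'=5): chars_in_quartet=3 acc=0x2305 bytes_emitted=3
After char 7 ('y'=50): chars_in_quartet=4 acc=0x8C172 -> emit 08 C1 72, reset; bytes_emitted=6
After char 8 ('/'=63): chars_in_quartet=1 acc=0x3F bytes_emitted=6
After char 9 ('A'=0): chars_in_quartet=2 acc=0xFC0 bytes_emitted=6
Padding '==': partial quartet acc=0xFC0 -> emit FC; bytes_emitted=7

Answer: 0F 8E 57 08 C1 72 FC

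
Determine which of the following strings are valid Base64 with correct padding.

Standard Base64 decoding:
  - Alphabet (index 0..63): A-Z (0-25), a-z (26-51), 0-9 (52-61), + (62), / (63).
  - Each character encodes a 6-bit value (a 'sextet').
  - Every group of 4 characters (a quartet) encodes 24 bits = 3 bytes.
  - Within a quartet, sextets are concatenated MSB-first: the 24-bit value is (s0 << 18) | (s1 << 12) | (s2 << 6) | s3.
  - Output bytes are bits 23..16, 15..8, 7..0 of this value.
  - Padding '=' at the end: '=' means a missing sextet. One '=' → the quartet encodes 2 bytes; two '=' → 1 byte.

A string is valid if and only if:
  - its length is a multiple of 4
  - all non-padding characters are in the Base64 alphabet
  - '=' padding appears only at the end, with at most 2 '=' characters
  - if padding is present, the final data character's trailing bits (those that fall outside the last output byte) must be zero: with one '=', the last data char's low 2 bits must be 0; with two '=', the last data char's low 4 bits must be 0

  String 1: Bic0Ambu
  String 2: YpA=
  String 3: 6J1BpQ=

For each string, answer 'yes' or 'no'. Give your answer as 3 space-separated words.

String 1: 'Bic0Ambu' → valid
String 2: 'YpA=' → valid
String 3: '6J1BpQ=' → invalid (len=7 not mult of 4)

Answer: yes yes no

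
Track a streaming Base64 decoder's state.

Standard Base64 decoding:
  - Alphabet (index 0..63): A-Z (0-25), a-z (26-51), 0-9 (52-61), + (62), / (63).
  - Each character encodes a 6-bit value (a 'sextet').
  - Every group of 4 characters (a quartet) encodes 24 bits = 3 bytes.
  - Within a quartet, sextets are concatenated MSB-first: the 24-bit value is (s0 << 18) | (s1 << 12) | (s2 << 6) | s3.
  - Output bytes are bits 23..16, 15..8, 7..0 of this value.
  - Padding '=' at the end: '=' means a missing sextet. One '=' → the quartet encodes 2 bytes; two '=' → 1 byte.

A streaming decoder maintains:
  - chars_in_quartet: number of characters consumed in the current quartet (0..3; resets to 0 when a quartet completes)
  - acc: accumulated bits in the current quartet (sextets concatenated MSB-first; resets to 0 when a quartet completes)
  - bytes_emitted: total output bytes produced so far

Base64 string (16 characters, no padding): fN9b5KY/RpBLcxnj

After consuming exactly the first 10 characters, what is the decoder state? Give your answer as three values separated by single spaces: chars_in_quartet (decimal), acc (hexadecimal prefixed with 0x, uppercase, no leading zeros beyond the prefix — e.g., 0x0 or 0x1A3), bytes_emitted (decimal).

After char 0 ('f'=31): chars_in_quartet=1 acc=0x1F bytes_emitted=0
After char 1 ('N'=13): chars_in_quartet=2 acc=0x7CD bytes_emitted=0
After char 2 ('9'=61): chars_in_quartet=3 acc=0x1F37D bytes_emitted=0
After char 3 ('b'=27): chars_in_quartet=4 acc=0x7CDF5B -> emit 7C DF 5B, reset; bytes_emitted=3
After char 4 ('5'=57): chars_in_quartet=1 acc=0x39 bytes_emitted=3
After char 5 ('K'=10): chars_in_quartet=2 acc=0xE4A bytes_emitted=3
After char 6 ('Y'=24): chars_in_quartet=3 acc=0x39298 bytes_emitted=3
After char 7 ('/'=63): chars_in_quartet=4 acc=0xE4A63F -> emit E4 A6 3F, reset; bytes_emitted=6
After char 8 ('R'=17): chars_in_quartet=1 acc=0x11 bytes_emitted=6
After char 9 ('p'=41): chars_in_quartet=2 acc=0x469 bytes_emitted=6

Answer: 2 0x469 6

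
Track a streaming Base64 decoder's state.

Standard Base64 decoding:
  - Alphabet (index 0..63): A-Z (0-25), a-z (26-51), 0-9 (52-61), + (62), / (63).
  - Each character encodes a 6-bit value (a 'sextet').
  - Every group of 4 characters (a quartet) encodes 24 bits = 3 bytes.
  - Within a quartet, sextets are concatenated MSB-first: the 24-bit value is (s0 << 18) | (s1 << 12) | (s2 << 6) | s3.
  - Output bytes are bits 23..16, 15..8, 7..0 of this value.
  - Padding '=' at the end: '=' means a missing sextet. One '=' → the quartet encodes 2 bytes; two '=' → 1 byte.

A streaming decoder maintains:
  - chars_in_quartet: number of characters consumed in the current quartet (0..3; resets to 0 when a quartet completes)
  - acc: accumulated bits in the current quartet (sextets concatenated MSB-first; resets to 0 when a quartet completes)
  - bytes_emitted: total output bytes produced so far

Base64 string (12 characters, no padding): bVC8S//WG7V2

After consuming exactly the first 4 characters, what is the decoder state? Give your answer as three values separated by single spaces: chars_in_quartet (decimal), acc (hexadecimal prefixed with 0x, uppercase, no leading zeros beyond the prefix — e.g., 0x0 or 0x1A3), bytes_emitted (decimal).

After char 0 ('b'=27): chars_in_quartet=1 acc=0x1B bytes_emitted=0
After char 1 ('V'=21): chars_in_quartet=2 acc=0x6D5 bytes_emitted=0
After char 2 ('C'=2): chars_in_quartet=3 acc=0x1B542 bytes_emitted=0
After char 3 ('8'=60): chars_in_quartet=4 acc=0x6D50BC -> emit 6D 50 BC, reset; bytes_emitted=3

Answer: 0 0x0 3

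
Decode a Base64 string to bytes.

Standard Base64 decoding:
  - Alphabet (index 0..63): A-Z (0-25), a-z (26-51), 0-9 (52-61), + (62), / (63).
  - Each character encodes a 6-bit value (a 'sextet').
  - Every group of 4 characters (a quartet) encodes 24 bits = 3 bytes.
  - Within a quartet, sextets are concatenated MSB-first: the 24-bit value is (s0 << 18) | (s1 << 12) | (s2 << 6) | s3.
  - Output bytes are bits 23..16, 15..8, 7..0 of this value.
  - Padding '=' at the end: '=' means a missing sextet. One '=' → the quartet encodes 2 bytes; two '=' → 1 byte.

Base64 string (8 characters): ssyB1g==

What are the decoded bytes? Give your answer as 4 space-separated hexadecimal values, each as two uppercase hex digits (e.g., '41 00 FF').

Answer: B2 CC 81 D6

Derivation:
After char 0 ('s'=44): chars_in_quartet=1 acc=0x2C bytes_emitted=0
After char 1 ('s'=44): chars_in_quartet=2 acc=0xB2C bytes_emitted=0
After char 2 ('y'=50): chars_in_quartet=3 acc=0x2CB32 bytes_emitted=0
After char 3 ('B'=1): chars_in_quartet=4 acc=0xB2CC81 -> emit B2 CC 81, reset; bytes_emitted=3
After char 4 ('1'=53): chars_in_quartet=1 acc=0x35 bytes_emitted=3
After char 5 ('g'=32): chars_in_quartet=2 acc=0xD60 bytes_emitted=3
Padding '==': partial quartet acc=0xD60 -> emit D6; bytes_emitted=4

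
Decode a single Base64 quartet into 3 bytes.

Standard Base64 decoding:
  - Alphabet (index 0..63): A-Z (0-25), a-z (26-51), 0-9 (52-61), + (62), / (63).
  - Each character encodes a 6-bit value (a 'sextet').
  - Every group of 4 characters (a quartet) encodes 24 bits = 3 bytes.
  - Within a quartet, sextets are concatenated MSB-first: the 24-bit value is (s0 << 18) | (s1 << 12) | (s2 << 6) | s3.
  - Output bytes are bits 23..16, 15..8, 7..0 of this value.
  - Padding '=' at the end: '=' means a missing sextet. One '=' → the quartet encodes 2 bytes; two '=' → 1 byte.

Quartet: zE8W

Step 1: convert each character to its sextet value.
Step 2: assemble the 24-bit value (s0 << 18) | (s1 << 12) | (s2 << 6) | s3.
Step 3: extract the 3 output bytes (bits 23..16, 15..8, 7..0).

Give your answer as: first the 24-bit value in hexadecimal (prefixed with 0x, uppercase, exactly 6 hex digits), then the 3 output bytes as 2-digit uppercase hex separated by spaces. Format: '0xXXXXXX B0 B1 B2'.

Answer: 0xCC4F16 CC 4F 16

Derivation:
Sextets: z=51, E=4, 8=60, W=22
24-bit: (51<<18) | (4<<12) | (60<<6) | 22
      = 0xCC0000 | 0x004000 | 0x000F00 | 0x000016
      = 0xCC4F16
Bytes: (v>>16)&0xFF=CC, (v>>8)&0xFF=4F, v&0xFF=16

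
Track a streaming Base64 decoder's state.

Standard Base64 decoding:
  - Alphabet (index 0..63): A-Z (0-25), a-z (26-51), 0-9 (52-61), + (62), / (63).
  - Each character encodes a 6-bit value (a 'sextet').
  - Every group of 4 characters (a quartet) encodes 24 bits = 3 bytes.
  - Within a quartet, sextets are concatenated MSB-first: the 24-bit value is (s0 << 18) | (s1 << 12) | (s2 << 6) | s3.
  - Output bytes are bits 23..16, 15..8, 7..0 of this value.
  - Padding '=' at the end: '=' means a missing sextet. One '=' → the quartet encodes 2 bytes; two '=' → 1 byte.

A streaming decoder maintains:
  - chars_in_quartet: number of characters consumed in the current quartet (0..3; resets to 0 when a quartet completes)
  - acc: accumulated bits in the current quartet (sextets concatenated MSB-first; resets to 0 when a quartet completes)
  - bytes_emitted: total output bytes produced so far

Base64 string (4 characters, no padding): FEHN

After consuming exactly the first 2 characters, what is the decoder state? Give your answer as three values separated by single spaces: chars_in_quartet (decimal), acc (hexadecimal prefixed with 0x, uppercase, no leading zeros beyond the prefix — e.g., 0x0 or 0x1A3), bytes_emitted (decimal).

Answer: 2 0x144 0

Derivation:
After char 0 ('F'=5): chars_in_quartet=1 acc=0x5 bytes_emitted=0
After char 1 ('E'=4): chars_in_quartet=2 acc=0x144 bytes_emitted=0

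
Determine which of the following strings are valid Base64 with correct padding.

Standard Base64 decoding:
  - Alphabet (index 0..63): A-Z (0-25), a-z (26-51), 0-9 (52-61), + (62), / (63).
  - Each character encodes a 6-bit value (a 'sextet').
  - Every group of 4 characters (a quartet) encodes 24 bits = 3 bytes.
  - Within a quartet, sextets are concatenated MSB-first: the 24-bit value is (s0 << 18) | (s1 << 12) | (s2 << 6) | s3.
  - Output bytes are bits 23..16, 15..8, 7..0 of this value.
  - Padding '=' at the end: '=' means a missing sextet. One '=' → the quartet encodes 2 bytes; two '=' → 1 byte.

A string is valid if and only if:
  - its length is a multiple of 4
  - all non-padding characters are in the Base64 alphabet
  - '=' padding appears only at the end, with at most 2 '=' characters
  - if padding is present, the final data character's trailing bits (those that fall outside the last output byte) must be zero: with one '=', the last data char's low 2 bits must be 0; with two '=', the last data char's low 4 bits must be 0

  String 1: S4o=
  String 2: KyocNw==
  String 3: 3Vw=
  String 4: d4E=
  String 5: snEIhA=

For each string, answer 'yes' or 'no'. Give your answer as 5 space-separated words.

String 1: 'S4o=' → valid
String 2: 'KyocNw==' → valid
String 3: '3Vw=' → valid
String 4: 'd4E=' → valid
String 5: 'snEIhA=' → invalid (len=7 not mult of 4)

Answer: yes yes yes yes no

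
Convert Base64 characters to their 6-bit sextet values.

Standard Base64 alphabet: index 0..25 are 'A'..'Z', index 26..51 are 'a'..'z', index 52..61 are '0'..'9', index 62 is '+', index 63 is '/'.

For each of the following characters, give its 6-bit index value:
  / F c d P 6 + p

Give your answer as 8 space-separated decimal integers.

Answer: 63 5 28 29 15 58 62 41

Derivation:
'/': index 63
'F': A..Z range, ord('F') − ord('A') = 5
'c': a..z range, 26 + ord('c') − ord('a') = 28
'd': a..z range, 26 + ord('d') − ord('a') = 29
'P': A..Z range, ord('P') − ord('A') = 15
'6': 0..9 range, 52 + ord('6') − ord('0') = 58
'+': index 62
'p': a..z range, 26 + ord('p') − ord('a') = 41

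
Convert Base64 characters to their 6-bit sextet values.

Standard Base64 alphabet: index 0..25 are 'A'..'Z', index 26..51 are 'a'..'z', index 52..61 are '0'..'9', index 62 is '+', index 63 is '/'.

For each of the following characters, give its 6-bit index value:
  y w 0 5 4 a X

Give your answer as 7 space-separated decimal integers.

'y': a..z range, 26 + ord('y') − ord('a') = 50
'w': a..z range, 26 + ord('w') − ord('a') = 48
'0': 0..9 range, 52 + ord('0') − ord('0') = 52
'5': 0..9 range, 52 + ord('5') − ord('0') = 57
'4': 0..9 range, 52 + ord('4') − ord('0') = 56
'a': a..z range, 26 + ord('a') − ord('a') = 26
'X': A..Z range, ord('X') − ord('A') = 23

Answer: 50 48 52 57 56 26 23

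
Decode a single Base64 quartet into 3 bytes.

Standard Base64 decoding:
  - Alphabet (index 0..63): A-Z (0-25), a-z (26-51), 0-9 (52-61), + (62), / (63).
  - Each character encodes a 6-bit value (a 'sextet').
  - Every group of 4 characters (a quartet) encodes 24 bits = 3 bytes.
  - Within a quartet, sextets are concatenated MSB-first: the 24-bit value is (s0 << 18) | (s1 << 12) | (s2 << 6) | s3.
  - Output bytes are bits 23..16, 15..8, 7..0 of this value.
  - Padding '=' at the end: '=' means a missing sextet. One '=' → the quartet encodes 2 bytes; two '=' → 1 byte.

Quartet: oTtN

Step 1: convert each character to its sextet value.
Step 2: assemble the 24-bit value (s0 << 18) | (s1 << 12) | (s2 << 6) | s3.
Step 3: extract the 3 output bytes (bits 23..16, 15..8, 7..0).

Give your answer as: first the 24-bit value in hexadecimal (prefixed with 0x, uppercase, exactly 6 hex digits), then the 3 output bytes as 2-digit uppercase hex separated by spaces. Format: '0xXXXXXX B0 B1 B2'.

Sextets: o=40, T=19, t=45, N=13
24-bit: (40<<18) | (19<<12) | (45<<6) | 13
      = 0xA00000 | 0x013000 | 0x000B40 | 0x00000D
      = 0xA13B4D
Bytes: (v>>16)&0xFF=A1, (v>>8)&0xFF=3B, v&0xFF=4D

Answer: 0xA13B4D A1 3B 4D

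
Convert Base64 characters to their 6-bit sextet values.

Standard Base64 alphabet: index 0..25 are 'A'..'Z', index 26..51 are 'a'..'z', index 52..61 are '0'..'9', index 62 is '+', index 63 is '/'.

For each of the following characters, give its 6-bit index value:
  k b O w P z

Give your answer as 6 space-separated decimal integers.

'k': a..z range, 26 + ord('k') − ord('a') = 36
'b': a..z range, 26 + ord('b') − ord('a') = 27
'O': A..Z range, ord('O') − ord('A') = 14
'w': a..z range, 26 + ord('w') − ord('a') = 48
'P': A..Z range, ord('P') − ord('A') = 15
'z': a..z range, 26 + ord('z') − ord('a') = 51

Answer: 36 27 14 48 15 51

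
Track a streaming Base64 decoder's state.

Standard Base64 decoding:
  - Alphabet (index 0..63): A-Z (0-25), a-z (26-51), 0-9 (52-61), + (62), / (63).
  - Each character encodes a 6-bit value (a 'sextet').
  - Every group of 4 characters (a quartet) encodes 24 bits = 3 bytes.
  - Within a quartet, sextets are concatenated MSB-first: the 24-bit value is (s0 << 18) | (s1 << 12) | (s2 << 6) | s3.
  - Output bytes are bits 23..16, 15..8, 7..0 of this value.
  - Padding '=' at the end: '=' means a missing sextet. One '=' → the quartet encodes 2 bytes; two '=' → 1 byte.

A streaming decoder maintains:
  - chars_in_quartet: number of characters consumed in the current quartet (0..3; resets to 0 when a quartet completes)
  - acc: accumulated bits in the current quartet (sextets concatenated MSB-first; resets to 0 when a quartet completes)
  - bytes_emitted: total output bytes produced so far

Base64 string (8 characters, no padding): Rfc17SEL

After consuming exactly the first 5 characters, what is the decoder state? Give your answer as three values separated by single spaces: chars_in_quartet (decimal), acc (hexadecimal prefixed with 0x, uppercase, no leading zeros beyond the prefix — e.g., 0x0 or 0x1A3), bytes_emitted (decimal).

Answer: 1 0x3B 3

Derivation:
After char 0 ('R'=17): chars_in_quartet=1 acc=0x11 bytes_emitted=0
After char 1 ('f'=31): chars_in_quartet=2 acc=0x45F bytes_emitted=0
After char 2 ('c'=28): chars_in_quartet=3 acc=0x117DC bytes_emitted=0
After char 3 ('1'=53): chars_in_quartet=4 acc=0x45F735 -> emit 45 F7 35, reset; bytes_emitted=3
After char 4 ('7'=59): chars_in_quartet=1 acc=0x3B bytes_emitted=3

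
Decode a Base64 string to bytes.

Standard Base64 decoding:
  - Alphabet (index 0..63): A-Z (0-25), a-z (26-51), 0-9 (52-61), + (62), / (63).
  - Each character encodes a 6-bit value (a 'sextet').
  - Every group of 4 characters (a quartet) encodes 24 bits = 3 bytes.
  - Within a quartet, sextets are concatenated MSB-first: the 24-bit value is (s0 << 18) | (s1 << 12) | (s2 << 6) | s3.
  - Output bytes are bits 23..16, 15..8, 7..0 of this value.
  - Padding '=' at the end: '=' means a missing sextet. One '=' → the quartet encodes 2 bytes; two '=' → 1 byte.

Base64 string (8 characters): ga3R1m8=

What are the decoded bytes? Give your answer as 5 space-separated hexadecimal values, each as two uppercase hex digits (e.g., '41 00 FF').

After char 0 ('g'=32): chars_in_quartet=1 acc=0x20 bytes_emitted=0
After char 1 ('a'=26): chars_in_quartet=2 acc=0x81A bytes_emitted=0
After char 2 ('3'=55): chars_in_quartet=3 acc=0x206B7 bytes_emitted=0
After char 3 ('R'=17): chars_in_quartet=4 acc=0x81ADD1 -> emit 81 AD D1, reset; bytes_emitted=3
After char 4 ('1'=53): chars_in_quartet=1 acc=0x35 bytes_emitted=3
After char 5 ('m'=38): chars_in_quartet=2 acc=0xD66 bytes_emitted=3
After char 6 ('8'=60): chars_in_quartet=3 acc=0x359BC bytes_emitted=3
Padding '=': partial quartet acc=0x359BC -> emit D6 6F; bytes_emitted=5

Answer: 81 AD D1 D6 6F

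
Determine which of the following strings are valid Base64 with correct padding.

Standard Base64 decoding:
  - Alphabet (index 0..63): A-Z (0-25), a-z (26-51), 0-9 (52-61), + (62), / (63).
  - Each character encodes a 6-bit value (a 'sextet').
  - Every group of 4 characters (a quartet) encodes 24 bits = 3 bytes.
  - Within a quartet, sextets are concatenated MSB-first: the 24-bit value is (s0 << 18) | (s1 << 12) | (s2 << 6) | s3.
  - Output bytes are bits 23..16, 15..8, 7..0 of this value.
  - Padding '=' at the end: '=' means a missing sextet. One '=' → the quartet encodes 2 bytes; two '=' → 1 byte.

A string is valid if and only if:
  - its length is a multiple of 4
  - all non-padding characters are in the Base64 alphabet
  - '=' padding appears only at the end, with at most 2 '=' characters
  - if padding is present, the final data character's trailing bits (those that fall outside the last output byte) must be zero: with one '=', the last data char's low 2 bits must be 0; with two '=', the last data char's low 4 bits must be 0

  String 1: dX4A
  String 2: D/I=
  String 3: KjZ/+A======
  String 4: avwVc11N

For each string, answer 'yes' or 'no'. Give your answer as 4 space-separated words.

Answer: yes yes no yes

Derivation:
String 1: 'dX4A' → valid
String 2: 'D/I=' → valid
String 3: 'KjZ/+A======' → invalid (6 pad chars (max 2))
String 4: 'avwVc11N' → valid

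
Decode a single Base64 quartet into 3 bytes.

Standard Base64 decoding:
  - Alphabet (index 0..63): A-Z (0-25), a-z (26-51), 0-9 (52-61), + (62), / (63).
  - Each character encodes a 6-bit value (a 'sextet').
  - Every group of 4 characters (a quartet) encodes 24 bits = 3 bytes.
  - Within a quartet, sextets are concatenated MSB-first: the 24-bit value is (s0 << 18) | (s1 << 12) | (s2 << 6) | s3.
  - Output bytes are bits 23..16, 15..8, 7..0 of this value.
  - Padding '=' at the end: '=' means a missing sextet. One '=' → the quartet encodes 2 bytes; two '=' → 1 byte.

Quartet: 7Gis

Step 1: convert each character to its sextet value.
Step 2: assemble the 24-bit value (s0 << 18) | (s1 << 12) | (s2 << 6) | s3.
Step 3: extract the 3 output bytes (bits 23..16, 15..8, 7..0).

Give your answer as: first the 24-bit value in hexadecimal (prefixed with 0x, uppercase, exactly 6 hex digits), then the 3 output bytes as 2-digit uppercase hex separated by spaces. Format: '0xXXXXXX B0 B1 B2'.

Sextets: 7=59, G=6, i=34, s=44
24-bit: (59<<18) | (6<<12) | (34<<6) | 44
      = 0xEC0000 | 0x006000 | 0x000880 | 0x00002C
      = 0xEC68AC
Bytes: (v>>16)&0xFF=EC, (v>>8)&0xFF=68, v&0xFF=AC

Answer: 0xEC68AC EC 68 AC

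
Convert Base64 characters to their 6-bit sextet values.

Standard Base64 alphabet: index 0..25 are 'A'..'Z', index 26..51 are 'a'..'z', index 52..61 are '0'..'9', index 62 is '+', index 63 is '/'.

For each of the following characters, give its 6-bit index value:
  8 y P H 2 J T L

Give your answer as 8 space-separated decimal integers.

Answer: 60 50 15 7 54 9 19 11

Derivation:
'8': 0..9 range, 52 + ord('8') − ord('0') = 60
'y': a..z range, 26 + ord('y') − ord('a') = 50
'P': A..Z range, ord('P') − ord('A') = 15
'H': A..Z range, ord('H') − ord('A') = 7
'2': 0..9 range, 52 + ord('2') − ord('0') = 54
'J': A..Z range, ord('J') − ord('A') = 9
'T': A..Z range, ord('T') − ord('A') = 19
'L': A..Z range, ord('L') − ord('A') = 11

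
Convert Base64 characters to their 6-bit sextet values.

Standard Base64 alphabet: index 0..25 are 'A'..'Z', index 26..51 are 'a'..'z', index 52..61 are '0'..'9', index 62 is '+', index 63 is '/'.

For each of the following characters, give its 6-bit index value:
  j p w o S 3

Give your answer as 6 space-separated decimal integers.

Answer: 35 41 48 40 18 55

Derivation:
'j': a..z range, 26 + ord('j') − ord('a') = 35
'p': a..z range, 26 + ord('p') − ord('a') = 41
'w': a..z range, 26 + ord('w') − ord('a') = 48
'o': a..z range, 26 + ord('o') − ord('a') = 40
'S': A..Z range, ord('S') − ord('A') = 18
'3': 0..9 range, 52 + ord('3') − ord('0') = 55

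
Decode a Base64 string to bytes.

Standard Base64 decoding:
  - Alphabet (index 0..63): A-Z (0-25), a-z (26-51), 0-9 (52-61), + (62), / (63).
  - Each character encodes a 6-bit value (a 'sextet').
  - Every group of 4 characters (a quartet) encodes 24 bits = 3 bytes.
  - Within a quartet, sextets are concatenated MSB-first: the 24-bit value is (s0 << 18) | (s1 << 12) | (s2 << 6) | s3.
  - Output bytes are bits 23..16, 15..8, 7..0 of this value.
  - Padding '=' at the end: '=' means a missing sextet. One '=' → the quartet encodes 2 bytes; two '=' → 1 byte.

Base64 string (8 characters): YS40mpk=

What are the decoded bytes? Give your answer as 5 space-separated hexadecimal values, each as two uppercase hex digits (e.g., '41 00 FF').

Answer: 61 2E 34 9A 99

Derivation:
After char 0 ('Y'=24): chars_in_quartet=1 acc=0x18 bytes_emitted=0
After char 1 ('S'=18): chars_in_quartet=2 acc=0x612 bytes_emitted=0
After char 2 ('4'=56): chars_in_quartet=3 acc=0x184B8 bytes_emitted=0
After char 3 ('0'=52): chars_in_quartet=4 acc=0x612E34 -> emit 61 2E 34, reset; bytes_emitted=3
After char 4 ('m'=38): chars_in_quartet=1 acc=0x26 bytes_emitted=3
After char 5 ('p'=41): chars_in_quartet=2 acc=0x9A9 bytes_emitted=3
After char 6 ('k'=36): chars_in_quartet=3 acc=0x26A64 bytes_emitted=3
Padding '=': partial quartet acc=0x26A64 -> emit 9A 99; bytes_emitted=5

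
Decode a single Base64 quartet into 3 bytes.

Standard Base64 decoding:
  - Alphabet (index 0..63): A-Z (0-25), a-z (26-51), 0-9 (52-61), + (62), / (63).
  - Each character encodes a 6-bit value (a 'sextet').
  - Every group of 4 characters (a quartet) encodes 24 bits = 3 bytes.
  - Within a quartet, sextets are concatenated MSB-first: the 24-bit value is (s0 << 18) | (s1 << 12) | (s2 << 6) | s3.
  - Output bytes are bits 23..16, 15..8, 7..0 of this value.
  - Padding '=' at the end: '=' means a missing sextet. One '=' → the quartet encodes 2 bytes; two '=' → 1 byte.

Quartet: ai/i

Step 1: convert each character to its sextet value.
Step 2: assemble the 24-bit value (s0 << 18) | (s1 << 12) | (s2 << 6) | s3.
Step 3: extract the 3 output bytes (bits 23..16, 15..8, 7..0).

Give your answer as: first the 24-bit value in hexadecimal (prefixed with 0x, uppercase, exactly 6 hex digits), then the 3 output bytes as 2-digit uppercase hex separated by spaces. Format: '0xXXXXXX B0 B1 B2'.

Sextets: a=26, i=34, /=63, i=34
24-bit: (26<<18) | (34<<12) | (63<<6) | 34
      = 0x680000 | 0x022000 | 0x000FC0 | 0x000022
      = 0x6A2FE2
Bytes: (v>>16)&0xFF=6A, (v>>8)&0xFF=2F, v&0xFF=E2

Answer: 0x6A2FE2 6A 2F E2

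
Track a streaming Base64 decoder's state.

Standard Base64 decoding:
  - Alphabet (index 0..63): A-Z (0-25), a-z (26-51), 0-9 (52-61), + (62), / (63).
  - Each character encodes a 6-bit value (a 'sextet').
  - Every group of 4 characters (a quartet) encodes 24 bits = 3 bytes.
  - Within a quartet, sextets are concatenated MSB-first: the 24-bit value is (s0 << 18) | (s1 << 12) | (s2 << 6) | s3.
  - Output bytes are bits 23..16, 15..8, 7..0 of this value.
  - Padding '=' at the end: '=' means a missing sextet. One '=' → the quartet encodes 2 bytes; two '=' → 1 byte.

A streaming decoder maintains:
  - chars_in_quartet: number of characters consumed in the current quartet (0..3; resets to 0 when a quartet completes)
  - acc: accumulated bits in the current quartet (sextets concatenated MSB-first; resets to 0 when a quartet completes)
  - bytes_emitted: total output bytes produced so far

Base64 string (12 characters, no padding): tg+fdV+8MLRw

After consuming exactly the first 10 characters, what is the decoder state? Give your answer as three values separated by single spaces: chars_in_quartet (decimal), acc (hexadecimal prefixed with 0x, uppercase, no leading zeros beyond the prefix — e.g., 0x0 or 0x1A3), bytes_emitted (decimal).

Answer: 2 0x30B 6

Derivation:
After char 0 ('t'=45): chars_in_quartet=1 acc=0x2D bytes_emitted=0
After char 1 ('g'=32): chars_in_quartet=2 acc=0xB60 bytes_emitted=0
After char 2 ('+'=62): chars_in_quartet=3 acc=0x2D83E bytes_emitted=0
After char 3 ('f'=31): chars_in_quartet=4 acc=0xB60F9F -> emit B6 0F 9F, reset; bytes_emitted=3
After char 4 ('d'=29): chars_in_quartet=1 acc=0x1D bytes_emitted=3
After char 5 ('V'=21): chars_in_quartet=2 acc=0x755 bytes_emitted=3
After char 6 ('+'=62): chars_in_quartet=3 acc=0x1D57E bytes_emitted=3
After char 7 ('8'=60): chars_in_quartet=4 acc=0x755FBC -> emit 75 5F BC, reset; bytes_emitted=6
After char 8 ('M'=12): chars_in_quartet=1 acc=0xC bytes_emitted=6
After char 9 ('L'=11): chars_in_quartet=2 acc=0x30B bytes_emitted=6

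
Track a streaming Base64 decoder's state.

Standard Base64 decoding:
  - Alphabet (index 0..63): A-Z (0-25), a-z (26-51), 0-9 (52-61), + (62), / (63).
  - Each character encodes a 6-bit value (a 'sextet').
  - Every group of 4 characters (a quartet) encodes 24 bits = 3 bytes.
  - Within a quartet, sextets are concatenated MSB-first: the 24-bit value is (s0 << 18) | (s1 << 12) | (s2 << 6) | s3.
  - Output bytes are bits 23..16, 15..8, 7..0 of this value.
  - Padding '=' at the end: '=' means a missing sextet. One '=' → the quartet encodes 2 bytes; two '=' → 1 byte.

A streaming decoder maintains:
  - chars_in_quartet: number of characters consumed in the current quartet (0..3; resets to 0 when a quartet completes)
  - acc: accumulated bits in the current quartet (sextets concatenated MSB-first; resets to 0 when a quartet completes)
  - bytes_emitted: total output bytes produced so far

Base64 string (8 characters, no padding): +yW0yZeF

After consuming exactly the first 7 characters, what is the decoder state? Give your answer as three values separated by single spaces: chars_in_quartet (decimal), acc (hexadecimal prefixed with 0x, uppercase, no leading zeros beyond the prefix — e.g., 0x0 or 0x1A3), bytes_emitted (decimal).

Answer: 3 0x3265E 3

Derivation:
After char 0 ('+'=62): chars_in_quartet=1 acc=0x3E bytes_emitted=0
After char 1 ('y'=50): chars_in_quartet=2 acc=0xFB2 bytes_emitted=0
After char 2 ('W'=22): chars_in_quartet=3 acc=0x3EC96 bytes_emitted=0
After char 3 ('0'=52): chars_in_quartet=4 acc=0xFB25B4 -> emit FB 25 B4, reset; bytes_emitted=3
After char 4 ('y'=50): chars_in_quartet=1 acc=0x32 bytes_emitted=3
After char 5 ('Z'=25): chars_in_quartet=2 acc=0xC99 bytes_emitted=3
After char 6 ('e'=30): chars_in_quartet=3 acc=0x3265E bytes_emitted=3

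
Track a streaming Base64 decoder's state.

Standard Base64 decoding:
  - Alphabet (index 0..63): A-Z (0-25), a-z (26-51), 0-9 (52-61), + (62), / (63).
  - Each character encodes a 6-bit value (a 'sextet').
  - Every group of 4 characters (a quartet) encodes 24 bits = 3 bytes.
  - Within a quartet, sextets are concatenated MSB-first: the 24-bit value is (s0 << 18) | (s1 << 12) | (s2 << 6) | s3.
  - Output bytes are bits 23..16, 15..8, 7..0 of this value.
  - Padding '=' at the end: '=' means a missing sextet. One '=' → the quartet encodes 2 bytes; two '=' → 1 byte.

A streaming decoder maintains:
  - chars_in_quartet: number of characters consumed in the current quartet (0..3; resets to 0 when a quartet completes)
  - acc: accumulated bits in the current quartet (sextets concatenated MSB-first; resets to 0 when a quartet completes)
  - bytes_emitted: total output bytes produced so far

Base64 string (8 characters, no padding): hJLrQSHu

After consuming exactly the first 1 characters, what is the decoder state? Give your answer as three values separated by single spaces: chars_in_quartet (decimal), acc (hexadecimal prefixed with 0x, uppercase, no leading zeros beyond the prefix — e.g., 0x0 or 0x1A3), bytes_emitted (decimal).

Answer: 1 0x21 0

Derivation:
After char 0 ('h'=33): chars_in_quartet=1 acc=0x21 bytes_emitted=0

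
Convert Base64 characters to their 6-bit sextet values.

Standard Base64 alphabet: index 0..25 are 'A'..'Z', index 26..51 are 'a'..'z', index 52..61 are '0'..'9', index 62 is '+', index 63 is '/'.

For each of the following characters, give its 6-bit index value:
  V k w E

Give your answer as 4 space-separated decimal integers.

Answer: 21 36 48 4

Derivation:
'V': A..Z range, ord('V') − ord('A') = 21
'k': a..z range, 26 + ord('k') − ord('a') = 36
'w': a..z range, 26 + ord('w') − ord('a') = 48
'E': A..Z range, ord('E') − ord('A') = 4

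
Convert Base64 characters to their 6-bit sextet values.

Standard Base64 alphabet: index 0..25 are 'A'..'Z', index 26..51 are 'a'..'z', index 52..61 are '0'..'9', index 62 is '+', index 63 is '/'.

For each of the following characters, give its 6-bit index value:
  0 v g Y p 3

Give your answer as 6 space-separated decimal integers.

'0': 0..9 range, 52 + ord('0') − ord('0') = 52
'v': a..z range, 26 + ord('v') − ord('a') = 47
'g': a..z range, 26 + ord('g') − ord('a') = 32
'Y': A..Z range, ord('Y') − ord('A') = 24
'p': a..z range, 26 + ord('p') − ord('a') = 41
'3': 0..9 range, 52 + ord('3') − ord('0') = 55

Answer: 52 47 32 24 41 55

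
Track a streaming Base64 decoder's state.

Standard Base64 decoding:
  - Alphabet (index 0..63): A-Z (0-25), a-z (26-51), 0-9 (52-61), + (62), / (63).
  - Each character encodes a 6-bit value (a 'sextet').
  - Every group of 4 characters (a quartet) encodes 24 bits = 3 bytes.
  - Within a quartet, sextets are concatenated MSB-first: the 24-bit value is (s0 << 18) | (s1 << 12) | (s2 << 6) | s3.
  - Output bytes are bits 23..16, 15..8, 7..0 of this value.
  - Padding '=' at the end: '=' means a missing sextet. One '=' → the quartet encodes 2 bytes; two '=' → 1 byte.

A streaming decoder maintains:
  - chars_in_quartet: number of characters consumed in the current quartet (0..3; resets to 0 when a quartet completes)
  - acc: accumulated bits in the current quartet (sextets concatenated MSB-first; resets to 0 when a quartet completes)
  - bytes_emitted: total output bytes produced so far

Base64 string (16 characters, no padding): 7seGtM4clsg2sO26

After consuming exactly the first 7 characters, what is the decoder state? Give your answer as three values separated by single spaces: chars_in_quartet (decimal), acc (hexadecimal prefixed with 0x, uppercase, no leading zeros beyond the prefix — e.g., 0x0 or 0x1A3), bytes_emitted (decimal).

After char 0 ('7'=59): chars_in_quartet=1 acc=0x3B bytes_emitted=0
After char 1 ('s'=44): chars_in_quartet=2 acc=0xEEC bytes_emitted=0
After char 2 ('e'=30): chars_in_quartet=3 acc=0x3BB1E bytes_emitted=0
After char 3 ('G'=6): chars_in_quartet=4 acc=0xEEC786 -> emit EE C7 86, reset; bytes_emitted=3
After char 4 ('t'=45): chars_in_quartet=1 acc=0x2D bytes_emitted=3
After char 5 ('M'=12): chars_in_quartet=2 acc=0xB4C bytes_emitted=3
After char 6 ('4'=56): chars_in_quartet=3 acc=0x2D338 bytes_emitted=3

Answer: 3 0x2D338 3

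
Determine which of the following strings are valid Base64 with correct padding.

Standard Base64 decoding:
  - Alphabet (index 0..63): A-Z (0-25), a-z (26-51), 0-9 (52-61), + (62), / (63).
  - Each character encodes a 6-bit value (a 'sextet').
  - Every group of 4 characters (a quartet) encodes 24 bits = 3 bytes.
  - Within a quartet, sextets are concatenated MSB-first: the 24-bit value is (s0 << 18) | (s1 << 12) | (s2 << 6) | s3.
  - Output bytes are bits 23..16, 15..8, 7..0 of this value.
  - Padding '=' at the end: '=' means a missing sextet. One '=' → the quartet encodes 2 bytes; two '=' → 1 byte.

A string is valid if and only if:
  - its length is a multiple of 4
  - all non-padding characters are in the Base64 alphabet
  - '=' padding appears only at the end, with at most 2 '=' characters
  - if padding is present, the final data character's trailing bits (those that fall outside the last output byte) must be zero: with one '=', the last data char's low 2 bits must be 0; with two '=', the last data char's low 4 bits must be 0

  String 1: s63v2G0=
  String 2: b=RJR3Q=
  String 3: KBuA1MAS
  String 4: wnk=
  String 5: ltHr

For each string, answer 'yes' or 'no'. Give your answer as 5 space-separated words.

String 1: 's63v2G0=' → valid
String 2: 'b=RJR3Q=' → invalid (bad char(s): ['=']; '=' in middle)
String 3: 'KBuA1MAS' → valid
String 4: 'wnk=' → valid
String 5: 'ltHr' → valid

Answer: yes no yes yes yes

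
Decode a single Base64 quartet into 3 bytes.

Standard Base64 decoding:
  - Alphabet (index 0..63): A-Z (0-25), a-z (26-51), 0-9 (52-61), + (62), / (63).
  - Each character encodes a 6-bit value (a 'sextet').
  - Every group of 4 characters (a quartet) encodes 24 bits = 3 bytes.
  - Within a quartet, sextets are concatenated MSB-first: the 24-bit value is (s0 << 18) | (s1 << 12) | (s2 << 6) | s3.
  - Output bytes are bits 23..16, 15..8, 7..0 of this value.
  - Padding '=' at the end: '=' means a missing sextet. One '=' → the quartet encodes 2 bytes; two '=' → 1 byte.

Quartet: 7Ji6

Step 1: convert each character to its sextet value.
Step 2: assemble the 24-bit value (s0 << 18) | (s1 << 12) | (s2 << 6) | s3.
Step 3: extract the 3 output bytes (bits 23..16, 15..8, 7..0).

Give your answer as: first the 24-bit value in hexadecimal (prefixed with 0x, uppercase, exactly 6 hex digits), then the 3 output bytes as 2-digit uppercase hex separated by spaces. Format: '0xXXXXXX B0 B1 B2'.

Answer: 0xEC98BA EC 98 BA

Derivation:
Sextets: 7=59, J=9, i=34, 6=58
24-bit: (59<<18) | (9<<12) | (34<<6) | 58
      = 0xEC0000 | 0x009000 | 0x000880 | 0x00003A
      = 0xEC98BA
Bytes: (v>>16)&0xFF=EC, (v>>8)&0xFF=98, v&0xFF=BA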